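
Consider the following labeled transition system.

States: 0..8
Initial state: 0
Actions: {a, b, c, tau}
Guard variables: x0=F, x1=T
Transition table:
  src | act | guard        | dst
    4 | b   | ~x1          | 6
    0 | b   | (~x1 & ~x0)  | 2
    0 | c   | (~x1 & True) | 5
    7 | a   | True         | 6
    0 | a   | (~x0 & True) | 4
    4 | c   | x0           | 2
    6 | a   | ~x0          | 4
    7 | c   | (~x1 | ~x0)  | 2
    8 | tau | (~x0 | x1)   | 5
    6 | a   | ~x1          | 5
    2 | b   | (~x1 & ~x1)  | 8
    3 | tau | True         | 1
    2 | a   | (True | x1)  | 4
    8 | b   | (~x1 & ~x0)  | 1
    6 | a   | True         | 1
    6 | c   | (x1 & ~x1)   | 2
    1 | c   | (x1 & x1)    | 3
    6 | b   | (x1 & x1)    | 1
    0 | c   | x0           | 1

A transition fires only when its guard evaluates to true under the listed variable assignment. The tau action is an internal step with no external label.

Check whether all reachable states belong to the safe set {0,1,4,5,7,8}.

Answer: INVARIANT HOLDS

Working:
Inv-set: {0,1,4,5,7,8}
Reachable = {0,4}
  0: ✓
  4: ✓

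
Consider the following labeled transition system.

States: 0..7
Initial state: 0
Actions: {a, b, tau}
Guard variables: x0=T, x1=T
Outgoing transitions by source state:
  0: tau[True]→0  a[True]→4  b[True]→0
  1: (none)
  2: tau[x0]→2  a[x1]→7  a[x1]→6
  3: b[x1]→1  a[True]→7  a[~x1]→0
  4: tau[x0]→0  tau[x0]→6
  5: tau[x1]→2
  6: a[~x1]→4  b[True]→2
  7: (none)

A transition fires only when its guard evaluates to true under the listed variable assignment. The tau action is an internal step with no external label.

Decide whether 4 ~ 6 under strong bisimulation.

Bisimulation quotient by refinement:
  P[0] = {{0,1,2,3,4,5,6,7}}
  P[1] = {{0},{1,7},{2},{3},{4,5},{6}}
  P[2] = {{0},{1,7},{2},{3},{4},{5},{6}}
stable after 3 split(s): 7 block(s)
[4]={4}  [6]={6}

Answer: NOT BISIMILAR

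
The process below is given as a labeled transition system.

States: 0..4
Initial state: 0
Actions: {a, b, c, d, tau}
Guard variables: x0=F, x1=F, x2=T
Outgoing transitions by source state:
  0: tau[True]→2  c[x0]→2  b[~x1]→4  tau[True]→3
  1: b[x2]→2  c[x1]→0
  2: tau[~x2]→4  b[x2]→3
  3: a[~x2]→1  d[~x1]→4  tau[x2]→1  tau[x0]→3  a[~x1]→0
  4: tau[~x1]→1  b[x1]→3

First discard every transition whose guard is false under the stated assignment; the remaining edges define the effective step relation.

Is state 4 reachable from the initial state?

Guard filter leaves 9 enabled edge(s).
depth 0: {0}
depth 1: {2,3,4}  total {0,2,3,4}
depth 2: {1}  total {0,1,2,3,4}
Reachable = {0,1,2,3,4}
Path to 4: b

Answer: REACHABLE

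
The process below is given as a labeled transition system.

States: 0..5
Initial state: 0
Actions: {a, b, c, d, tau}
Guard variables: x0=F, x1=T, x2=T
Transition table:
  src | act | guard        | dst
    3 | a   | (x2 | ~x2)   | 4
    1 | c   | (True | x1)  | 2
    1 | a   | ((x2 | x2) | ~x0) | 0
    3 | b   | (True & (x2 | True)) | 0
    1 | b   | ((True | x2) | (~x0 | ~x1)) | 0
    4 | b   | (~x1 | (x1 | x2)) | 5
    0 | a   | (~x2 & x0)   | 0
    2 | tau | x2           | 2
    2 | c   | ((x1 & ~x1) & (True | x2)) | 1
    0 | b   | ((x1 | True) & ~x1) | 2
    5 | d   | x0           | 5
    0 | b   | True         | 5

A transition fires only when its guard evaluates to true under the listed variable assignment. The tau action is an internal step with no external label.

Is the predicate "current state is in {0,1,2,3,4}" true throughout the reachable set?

Inv-set: {0,1,2,3,4}
R = {0,5}
  0: safe
  5: ✗ unsafe
witness against invariant: b → 5

Answer: INVARIANT VIOLATED at state 5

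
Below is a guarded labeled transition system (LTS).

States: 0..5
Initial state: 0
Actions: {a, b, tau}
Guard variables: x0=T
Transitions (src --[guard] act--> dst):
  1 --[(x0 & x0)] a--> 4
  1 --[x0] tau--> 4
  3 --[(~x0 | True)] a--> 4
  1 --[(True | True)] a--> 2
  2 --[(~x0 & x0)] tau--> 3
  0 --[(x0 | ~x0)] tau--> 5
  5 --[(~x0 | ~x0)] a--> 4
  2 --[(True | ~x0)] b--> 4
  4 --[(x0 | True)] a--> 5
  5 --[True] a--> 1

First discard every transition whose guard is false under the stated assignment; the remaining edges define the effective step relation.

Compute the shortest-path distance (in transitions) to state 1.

Answer: 2

Trace:
BFS to 1:
  depth 0: {0}
  depth 1: {5}
  depth 2: {1}
first hit 1 at d=2 via tau·a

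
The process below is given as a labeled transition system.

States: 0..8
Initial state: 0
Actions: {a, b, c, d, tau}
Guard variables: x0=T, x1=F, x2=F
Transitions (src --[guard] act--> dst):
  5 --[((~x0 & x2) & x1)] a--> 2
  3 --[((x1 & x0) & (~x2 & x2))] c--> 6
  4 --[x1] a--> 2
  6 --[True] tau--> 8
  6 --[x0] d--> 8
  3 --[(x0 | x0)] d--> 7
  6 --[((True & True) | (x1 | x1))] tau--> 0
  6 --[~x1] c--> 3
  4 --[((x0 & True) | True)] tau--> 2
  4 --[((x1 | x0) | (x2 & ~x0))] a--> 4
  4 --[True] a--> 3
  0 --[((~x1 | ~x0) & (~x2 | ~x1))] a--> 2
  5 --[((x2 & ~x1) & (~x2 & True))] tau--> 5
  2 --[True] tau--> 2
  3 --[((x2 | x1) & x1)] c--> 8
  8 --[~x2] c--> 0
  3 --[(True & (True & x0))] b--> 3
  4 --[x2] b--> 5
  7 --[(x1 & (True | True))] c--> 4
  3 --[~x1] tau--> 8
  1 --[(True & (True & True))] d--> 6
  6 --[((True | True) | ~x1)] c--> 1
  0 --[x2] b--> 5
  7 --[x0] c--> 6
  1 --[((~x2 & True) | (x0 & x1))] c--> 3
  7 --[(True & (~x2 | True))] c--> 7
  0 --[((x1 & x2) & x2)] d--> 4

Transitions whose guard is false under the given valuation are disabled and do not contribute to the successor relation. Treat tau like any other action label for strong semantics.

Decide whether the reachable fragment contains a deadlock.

Answer: DEADLOCK-FREE

Analysis:
Reach set: {0,2}
  0: a→2  [1 exit(s)]
  2: tau→2  [1 exit(s)]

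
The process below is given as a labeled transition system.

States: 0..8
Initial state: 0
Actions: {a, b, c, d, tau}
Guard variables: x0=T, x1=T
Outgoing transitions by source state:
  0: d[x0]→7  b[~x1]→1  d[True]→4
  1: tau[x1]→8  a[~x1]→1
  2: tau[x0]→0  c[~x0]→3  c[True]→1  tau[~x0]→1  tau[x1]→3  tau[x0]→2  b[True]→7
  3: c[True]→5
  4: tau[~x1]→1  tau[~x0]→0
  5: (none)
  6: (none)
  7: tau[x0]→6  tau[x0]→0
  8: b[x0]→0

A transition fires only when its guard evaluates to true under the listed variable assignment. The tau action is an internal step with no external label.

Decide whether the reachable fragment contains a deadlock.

Reachable = {0,4,6,7}
  0: d→4  d→7  [2 out]
  4: ∅  [deadlock]
  6: ∅  [deadlock]
  7: tau→0  tau→6  [2 out]
witness 4: d

Answer: DEADLOCK at state 4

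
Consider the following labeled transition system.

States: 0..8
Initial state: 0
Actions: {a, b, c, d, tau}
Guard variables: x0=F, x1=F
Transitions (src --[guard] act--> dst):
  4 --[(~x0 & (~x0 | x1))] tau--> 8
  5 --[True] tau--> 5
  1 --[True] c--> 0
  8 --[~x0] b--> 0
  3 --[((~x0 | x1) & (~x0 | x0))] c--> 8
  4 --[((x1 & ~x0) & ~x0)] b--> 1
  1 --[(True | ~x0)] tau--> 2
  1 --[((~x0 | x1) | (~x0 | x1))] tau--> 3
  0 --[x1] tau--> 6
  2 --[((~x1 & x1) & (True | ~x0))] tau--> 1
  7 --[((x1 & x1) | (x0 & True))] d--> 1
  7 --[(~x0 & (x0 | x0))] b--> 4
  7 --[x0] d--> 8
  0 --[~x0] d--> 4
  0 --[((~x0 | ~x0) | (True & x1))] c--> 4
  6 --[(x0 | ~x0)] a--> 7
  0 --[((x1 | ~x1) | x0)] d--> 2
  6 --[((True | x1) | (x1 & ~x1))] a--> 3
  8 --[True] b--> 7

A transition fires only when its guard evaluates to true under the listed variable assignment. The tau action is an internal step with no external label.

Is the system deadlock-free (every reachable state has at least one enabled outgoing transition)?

Answer: DEADLOCK at state 2

Working:
Reachable = {0,2,4,7,8}
  0: c→4  d→2  d→4  [3 out]
  2: ∅  [no exit]
  4: tau→8  [1 out]
  7: ∅  [no exit]
  8: b→0  b→7  [2 out]
Path to 2: d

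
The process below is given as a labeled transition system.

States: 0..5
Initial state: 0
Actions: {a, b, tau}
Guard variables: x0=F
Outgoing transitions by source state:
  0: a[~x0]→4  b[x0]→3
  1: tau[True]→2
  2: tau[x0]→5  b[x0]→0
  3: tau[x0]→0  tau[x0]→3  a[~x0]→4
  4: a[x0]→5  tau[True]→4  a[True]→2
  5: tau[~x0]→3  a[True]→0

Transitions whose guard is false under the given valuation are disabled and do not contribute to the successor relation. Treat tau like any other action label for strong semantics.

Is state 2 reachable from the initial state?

7 transition(s) survive guard evaluation.
depth 0: {0}
depth 1: {4}  now seen {0,4}
depth 2: {2}  now seen {0,2,4}
Reachable = {0,2,4}
witness 2: a·a

Answer: REACHABLE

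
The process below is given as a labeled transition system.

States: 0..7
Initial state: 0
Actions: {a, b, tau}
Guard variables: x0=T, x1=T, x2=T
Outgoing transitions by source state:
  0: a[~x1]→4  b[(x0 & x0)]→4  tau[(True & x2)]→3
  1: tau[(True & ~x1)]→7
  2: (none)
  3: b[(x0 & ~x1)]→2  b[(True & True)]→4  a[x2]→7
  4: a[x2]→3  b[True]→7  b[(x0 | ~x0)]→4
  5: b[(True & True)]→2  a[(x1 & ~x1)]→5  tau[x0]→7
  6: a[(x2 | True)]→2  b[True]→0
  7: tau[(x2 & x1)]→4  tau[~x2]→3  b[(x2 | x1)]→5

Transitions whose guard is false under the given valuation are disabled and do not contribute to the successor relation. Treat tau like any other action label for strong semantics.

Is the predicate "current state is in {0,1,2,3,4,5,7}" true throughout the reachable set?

Answer: INVARIANT HOLDS

Working:
Safe = {0,1,2,3,4,5,7}
R = {0,2,3,4,5,7}
  0: ok
  2: ok
  3: ok
  4: ok
  5: ok
  7: ok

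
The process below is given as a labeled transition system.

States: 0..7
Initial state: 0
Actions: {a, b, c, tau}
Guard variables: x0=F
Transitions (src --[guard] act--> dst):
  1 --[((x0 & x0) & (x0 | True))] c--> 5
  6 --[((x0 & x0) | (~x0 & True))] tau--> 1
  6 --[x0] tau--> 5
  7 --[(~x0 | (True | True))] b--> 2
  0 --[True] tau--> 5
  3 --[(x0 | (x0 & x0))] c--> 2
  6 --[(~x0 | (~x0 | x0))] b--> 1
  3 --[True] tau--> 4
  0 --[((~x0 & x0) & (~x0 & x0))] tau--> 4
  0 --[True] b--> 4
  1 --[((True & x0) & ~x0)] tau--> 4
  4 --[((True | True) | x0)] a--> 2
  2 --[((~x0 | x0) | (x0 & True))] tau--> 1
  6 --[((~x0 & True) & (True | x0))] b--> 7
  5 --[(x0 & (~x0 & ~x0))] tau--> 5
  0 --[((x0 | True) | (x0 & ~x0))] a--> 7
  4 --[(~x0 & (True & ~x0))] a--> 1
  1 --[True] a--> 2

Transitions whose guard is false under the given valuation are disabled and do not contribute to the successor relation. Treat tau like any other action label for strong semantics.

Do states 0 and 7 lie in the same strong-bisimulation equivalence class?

Refine partition for ~:
  round 0: {{0,1,2,3,4,5,6,7}}
  round 1: {{0},{1,4},{2,3},{5},{6},{7}}
  round 2: {{0},{1},{2,3},{4},{5},{6},{7}}
  round 3: {{0},{1},{2},{3},{4},{5},{6},{7}}
Fixed point at round 4; 8 class(es).
0∈{0}, 7∈{7}

Answer: NOT BISIMILAR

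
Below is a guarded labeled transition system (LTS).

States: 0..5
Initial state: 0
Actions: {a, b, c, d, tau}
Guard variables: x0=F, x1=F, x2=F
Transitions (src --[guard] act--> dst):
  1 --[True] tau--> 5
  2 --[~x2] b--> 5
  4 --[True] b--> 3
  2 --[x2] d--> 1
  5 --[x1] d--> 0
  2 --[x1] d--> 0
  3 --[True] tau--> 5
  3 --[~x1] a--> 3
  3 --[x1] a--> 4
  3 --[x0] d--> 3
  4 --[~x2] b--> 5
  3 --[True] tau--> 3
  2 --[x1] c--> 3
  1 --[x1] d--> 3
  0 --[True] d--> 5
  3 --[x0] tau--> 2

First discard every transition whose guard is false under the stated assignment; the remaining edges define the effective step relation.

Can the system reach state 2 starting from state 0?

Answer: UNREACHABLE

Working:
After dropping false guards: 8 live edges.
Layer 0: {0}
Layer 1: {5}  now seen {0,5}
Reach set: {0,5}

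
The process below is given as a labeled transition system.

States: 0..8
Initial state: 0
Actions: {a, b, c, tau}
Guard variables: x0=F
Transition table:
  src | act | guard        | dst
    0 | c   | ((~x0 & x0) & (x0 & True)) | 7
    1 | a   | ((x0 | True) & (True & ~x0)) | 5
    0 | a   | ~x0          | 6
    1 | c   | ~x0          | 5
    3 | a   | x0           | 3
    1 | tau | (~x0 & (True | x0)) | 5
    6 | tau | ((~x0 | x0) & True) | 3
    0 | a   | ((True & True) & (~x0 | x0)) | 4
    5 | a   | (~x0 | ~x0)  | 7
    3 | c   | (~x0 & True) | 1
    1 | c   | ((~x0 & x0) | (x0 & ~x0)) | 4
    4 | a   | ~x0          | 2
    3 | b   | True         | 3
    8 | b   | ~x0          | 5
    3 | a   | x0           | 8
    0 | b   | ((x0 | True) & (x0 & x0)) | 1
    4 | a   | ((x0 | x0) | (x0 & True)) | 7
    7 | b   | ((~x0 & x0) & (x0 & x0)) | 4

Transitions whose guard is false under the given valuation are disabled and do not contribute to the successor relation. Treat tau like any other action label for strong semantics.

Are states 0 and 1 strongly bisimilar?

Refine partition for ~:
  π0 = {{0,1,2,3,4,5,6,7,8}}
  π1 = {{0,4,5},{1},{2,7},{3},{6},{8}}
  π2 = {{0},{1},{2,7},{3},{4,5},{6},{8}}
Fixed point at round 3; 7 class(es).
class of 0: {0}; class of 1: {1}

Answer: NOT BISIMILAR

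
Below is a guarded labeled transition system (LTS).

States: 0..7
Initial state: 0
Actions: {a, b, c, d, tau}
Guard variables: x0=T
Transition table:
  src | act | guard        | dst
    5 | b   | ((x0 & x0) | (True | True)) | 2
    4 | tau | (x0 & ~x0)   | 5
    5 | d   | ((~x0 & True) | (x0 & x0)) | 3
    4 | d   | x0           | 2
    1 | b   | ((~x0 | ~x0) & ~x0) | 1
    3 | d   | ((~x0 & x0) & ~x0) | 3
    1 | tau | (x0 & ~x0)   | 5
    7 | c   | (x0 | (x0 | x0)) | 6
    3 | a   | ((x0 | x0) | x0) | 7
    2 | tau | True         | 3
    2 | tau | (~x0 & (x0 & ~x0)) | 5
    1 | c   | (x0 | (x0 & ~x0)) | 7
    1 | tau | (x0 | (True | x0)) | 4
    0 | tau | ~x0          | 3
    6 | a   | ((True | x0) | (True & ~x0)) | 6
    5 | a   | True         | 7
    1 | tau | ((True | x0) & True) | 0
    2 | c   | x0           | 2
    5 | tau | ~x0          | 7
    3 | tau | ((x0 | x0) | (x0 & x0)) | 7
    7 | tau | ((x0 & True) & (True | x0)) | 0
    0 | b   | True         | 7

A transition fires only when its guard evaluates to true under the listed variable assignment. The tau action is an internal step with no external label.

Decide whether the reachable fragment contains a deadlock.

R = {0,6,7}
  0: b→7  [1 exit(s)]
  6: a→6  [1 exit(s)]
  7: c→6  tau→0  [2 exit(s)]

Answer: DEADLOCK-FREE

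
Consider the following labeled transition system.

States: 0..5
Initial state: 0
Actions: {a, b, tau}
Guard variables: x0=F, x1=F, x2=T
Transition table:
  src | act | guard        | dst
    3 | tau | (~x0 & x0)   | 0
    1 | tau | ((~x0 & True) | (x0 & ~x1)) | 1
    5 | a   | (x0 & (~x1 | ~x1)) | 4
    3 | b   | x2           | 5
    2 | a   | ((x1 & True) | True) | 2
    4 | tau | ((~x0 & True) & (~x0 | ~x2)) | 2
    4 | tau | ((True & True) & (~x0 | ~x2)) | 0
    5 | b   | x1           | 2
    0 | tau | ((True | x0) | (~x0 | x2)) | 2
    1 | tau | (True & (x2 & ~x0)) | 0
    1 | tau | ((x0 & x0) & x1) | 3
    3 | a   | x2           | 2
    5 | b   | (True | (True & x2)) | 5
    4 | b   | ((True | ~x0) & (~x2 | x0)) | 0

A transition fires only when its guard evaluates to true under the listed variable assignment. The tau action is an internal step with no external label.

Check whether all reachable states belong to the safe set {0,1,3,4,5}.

Answer: INVARIANT VIOLATED at state 2

Analysis:
Inv-set: {0,1,3,4,5}
Reachable = {0,2}
  0: ok
  2: ✗ unsafe
witness against invariant: tau → 2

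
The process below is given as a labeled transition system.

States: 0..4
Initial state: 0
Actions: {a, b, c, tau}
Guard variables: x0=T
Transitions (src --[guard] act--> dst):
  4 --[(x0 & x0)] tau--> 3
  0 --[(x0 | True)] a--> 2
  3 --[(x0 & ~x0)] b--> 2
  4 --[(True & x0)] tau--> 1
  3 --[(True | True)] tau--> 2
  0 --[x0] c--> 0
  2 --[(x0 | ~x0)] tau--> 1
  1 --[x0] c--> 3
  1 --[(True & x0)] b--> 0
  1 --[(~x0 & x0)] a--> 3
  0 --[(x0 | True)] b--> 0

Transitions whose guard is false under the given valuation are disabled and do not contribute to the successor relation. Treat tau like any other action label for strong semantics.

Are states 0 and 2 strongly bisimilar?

Bisimulation quotient by refinement:
  P[0] = {{0,1,2,3,4}}
  P[1] = {{0},{1},{2,3,4}}
  P[2] = {{0},{1},{2},{3},{4}}
stable after 3 split(s): 5 block(s)
[0]={0}  [2]={2}

Answer: NOT BISIMILAR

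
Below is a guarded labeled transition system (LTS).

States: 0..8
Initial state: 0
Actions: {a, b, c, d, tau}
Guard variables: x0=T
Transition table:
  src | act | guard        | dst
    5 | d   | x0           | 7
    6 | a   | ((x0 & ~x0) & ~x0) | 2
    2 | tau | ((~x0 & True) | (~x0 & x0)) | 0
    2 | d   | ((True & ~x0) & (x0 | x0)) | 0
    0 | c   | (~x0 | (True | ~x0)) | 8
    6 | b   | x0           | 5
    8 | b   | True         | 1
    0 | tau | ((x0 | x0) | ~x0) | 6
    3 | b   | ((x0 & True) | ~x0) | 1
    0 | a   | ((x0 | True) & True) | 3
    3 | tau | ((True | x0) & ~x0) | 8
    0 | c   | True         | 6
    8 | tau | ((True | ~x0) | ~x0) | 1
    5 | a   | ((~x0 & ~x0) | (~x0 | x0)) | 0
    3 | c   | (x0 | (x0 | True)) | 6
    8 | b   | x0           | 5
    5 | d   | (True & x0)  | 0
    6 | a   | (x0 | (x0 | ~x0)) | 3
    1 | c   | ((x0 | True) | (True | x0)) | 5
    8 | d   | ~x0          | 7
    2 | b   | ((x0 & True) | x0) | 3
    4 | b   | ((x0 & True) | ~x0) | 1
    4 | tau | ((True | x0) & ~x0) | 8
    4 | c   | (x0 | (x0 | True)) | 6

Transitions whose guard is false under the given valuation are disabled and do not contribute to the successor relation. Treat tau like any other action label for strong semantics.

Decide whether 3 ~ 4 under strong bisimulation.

Answer: BISIMILAR

Analysis:
Refine partition for ~:
  P[0] = {{0,1,2,3,4,5,6,7,8}}
  P[1] = {{0},{1},{2},{3,4},{5},{6},{7},{8}}
8 equivalence class(es) (converged in 2)
3∈{3,4}, 4∈{3,4}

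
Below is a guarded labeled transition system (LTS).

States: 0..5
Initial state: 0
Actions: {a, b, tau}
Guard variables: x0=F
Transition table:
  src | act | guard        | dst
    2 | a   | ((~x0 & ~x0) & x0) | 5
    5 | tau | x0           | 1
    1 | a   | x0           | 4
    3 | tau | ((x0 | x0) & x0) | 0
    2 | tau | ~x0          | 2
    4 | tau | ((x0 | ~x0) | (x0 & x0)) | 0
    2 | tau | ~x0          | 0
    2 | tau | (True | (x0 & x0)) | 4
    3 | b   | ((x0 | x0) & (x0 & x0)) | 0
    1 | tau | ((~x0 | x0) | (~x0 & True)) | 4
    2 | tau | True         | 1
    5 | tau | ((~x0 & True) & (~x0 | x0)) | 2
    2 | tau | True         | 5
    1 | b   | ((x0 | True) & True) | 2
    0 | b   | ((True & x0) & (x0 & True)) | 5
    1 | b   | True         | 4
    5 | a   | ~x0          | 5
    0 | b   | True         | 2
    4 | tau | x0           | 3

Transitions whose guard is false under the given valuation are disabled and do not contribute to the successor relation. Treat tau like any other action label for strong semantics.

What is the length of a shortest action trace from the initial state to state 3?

Answer: UNREACHABLE

Trace:
BFS to 3:
  depth 0: {0}
  depth 1: {2}
  depth 2: {1,4,5}
3 never appears.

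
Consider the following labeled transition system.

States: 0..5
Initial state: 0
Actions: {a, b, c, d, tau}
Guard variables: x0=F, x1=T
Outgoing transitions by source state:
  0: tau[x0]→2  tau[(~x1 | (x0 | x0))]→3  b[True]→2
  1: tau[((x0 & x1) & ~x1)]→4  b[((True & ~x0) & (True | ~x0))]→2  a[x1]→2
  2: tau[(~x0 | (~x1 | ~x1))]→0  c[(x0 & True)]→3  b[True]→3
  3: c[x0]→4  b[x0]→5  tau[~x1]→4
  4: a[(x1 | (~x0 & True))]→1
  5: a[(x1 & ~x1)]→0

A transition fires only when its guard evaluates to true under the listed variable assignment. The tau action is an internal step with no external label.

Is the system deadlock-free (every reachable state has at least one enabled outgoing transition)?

Answer: DEADLOCK at state 3

Trace:
Reach set: {0,2,3}
  0: b→2  [1 exit(s)]
  2: b→3  tau→0  [2 exit(s)]
  3: ∅  [no exit]
witness 3: b·b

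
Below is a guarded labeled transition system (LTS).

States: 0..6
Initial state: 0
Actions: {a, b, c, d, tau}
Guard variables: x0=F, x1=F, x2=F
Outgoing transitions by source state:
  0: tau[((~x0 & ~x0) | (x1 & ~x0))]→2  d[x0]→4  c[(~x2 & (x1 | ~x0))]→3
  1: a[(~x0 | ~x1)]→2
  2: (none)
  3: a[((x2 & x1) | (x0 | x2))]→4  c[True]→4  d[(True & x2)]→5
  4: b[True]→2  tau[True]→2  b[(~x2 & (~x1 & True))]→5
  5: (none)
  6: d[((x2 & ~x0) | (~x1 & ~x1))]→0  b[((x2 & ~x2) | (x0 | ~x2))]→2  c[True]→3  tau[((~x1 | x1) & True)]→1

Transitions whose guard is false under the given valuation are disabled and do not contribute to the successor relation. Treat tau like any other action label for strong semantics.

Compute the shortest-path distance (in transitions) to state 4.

Answer: 2

Working:
BFS to 4:
  Layer 0: {0}
  Layer 1: {2,3}
  Layer 2: {4}
4 enters at depth 2; path c·c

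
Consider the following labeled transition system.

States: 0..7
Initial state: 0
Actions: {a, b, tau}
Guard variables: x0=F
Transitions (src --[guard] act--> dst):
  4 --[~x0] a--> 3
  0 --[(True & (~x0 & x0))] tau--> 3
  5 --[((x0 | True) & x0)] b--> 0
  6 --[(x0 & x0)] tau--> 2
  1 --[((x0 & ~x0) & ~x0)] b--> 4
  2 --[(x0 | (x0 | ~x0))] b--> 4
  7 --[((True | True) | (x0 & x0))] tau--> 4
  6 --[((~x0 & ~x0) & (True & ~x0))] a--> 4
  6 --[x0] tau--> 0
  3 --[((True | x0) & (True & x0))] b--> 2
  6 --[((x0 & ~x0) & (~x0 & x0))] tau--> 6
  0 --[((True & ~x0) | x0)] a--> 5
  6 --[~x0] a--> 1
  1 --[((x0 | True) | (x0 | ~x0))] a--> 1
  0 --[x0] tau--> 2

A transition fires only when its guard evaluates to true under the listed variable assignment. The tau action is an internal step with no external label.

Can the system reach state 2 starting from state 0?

Answer: UNREACHABLE

Working:
After dropping false guards: 7 live edges.
depth 0: {0}
depth 1: {5}  total {0,5}
Reachable = {0,5}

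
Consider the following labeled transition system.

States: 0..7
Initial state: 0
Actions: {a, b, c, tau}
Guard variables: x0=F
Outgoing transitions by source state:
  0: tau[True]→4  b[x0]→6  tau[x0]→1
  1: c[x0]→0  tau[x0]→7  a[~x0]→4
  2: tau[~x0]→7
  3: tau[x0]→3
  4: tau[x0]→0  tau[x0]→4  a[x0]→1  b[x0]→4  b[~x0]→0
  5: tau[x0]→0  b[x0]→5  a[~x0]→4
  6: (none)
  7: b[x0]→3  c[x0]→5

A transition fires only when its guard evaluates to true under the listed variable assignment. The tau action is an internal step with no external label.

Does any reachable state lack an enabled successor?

Answer: DEADLOCK-FREE

Trace:
Reach set: {0,4}
  0: tau→4  [deg 1]
  4: b→0  [deg 1]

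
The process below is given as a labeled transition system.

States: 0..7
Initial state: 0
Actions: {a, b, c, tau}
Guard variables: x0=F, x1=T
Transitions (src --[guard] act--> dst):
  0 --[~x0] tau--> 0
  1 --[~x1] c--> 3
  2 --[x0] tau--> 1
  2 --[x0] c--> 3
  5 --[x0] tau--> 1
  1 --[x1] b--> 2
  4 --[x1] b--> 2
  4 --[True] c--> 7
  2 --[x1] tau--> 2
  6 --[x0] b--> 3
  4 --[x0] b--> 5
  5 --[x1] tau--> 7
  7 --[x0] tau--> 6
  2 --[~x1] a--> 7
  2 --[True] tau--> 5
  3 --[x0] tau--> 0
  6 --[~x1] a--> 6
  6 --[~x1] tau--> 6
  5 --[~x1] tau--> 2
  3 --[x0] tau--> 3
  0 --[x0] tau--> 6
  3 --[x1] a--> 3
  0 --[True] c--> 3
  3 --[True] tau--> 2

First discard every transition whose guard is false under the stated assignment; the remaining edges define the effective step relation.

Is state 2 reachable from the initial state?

Answer: REACHABLE

Trace:
After dropping false guards: 10 live edges.
Layer 0: {0}
Layer 1: {3}  total {0,3}
Layer 2: {2}  total {0,2,3}
Layer 3: {5}  total {0,2,3,5}
Layer 4: {7}  total {0,2,3,5,7}
Reachable = {0,2,3,5,7}
Path to 2: c·tau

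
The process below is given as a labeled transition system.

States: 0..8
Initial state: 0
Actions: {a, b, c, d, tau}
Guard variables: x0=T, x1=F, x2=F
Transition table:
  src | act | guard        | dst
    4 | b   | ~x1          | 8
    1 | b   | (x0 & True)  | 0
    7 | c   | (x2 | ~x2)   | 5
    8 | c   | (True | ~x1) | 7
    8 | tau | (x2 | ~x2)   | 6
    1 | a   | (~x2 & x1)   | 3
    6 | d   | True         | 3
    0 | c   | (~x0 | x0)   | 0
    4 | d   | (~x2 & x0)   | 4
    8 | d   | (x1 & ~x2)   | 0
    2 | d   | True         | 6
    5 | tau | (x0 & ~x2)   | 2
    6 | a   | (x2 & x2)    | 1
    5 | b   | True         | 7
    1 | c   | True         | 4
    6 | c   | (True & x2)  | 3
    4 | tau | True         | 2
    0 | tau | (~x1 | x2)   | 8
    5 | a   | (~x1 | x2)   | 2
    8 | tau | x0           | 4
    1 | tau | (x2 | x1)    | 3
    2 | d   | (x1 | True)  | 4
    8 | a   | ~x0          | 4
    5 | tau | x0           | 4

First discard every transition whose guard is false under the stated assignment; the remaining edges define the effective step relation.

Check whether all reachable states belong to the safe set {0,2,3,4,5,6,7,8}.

Answer: INVARIANT HOLDS

Analysis:
Inv-set: {0,2,3,4,5,6,7,8}
Reachable = {0,2,3,4,5,6,7,8}
  0: safe
  2: safe
  3: safe
  4: safe
  5: safe
  6: safe
  7: safe
  8: safe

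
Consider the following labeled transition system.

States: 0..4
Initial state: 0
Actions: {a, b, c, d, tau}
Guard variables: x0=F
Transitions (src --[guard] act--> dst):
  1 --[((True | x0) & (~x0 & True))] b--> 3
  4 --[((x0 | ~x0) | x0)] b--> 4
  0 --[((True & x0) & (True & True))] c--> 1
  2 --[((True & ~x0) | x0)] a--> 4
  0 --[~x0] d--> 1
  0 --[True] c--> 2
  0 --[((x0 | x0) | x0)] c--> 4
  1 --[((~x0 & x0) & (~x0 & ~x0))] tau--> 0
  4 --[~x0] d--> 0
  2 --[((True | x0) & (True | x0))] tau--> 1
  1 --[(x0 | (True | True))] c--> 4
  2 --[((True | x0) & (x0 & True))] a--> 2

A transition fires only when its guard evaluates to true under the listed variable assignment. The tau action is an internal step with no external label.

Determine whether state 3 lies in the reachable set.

After dropping false guards: 8 live edges.
L0 = {0}
L1 = {1,2}  total {0,1,2}
L2 = {3,4}  total {0,1,2,3,4}
R = {0,1,2,3,4}
witness 3: d·b

Answer: REACHABLE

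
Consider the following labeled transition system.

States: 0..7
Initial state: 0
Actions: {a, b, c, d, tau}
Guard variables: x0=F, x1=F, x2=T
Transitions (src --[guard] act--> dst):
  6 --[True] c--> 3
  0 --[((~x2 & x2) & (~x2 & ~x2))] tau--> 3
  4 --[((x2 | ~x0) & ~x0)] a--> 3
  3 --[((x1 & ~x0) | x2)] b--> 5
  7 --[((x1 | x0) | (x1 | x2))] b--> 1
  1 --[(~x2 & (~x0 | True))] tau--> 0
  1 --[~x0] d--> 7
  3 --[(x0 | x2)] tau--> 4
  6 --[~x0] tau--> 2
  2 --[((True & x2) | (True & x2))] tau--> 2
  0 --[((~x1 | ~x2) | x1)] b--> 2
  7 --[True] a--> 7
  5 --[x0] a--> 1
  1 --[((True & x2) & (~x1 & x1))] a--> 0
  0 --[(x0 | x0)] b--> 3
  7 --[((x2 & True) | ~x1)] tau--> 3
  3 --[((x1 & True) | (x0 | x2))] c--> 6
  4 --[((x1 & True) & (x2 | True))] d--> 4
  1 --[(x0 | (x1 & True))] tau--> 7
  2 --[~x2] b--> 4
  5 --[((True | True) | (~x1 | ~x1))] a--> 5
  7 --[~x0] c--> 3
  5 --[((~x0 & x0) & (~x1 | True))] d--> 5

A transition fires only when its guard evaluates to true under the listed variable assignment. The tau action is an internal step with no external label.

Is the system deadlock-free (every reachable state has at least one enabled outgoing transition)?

Answer: DEADLOCK-FREE

Working:
Reach set: {0,2}
  0: b→2  [1 exit(s)]
  2: tau→2  [1 exit(s)]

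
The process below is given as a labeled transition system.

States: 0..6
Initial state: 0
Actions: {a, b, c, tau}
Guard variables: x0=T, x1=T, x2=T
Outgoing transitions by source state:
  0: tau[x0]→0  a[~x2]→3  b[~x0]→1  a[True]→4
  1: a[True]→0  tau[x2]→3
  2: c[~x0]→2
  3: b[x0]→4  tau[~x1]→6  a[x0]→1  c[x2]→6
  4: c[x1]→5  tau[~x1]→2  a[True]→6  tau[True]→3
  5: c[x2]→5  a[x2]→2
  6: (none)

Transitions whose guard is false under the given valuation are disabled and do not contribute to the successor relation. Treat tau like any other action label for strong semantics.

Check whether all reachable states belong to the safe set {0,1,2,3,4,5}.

Answer: INVARIANT VIOLATED at state 6

Working:
Allowed set {0,1,2,3,4,5}
Reach set: {0,1,2,3,4,5,6}
  0: ok
  1: ok
  2: ok
  3: ok
  4: ok
  5: ok
  6: outside
counterexample path to 6: a·a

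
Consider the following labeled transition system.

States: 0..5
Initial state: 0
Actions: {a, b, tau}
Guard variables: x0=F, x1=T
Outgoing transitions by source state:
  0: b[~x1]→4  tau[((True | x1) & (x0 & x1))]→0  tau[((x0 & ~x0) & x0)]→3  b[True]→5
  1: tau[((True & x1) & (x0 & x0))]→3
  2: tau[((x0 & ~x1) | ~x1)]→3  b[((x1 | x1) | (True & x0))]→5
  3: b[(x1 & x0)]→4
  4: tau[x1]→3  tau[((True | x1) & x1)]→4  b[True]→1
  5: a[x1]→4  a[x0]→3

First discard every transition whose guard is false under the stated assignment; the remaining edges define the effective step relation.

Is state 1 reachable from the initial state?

Answer: REACHABLE

Analysis:
Guard filter leaves 6 enabled edge(s).
depth 0: {0}
depth 1: {5}  cumulative {0,5}
depth 2: {4}  cumulative {0,4,5}
depth 3: {1,3}  cumulative {0,1,3,4,5}
Reach set: {0,1,3,4,5}
Path to 1: b·a·b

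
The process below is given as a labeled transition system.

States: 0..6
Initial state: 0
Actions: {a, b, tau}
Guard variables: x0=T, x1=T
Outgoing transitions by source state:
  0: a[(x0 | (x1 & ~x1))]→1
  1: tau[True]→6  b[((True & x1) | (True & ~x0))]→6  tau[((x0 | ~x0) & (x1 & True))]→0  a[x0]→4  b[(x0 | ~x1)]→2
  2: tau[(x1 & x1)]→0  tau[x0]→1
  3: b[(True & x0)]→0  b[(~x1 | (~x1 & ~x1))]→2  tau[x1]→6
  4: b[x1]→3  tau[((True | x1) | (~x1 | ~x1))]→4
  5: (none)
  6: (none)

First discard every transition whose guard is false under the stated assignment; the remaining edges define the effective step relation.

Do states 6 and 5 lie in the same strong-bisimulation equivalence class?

Answer: BISIMILAR

Working:
Refine partition for ~:
  π0 = {{0,1,2,3,4,5,6}}
  π1 = {{0},{1},{2},{3,4},{5,6}}
  π2 = {{0},{1},{2},{3},{4},{5,6}}
6 equivalence class(es) (converged in 3)
class of 6: {5,6}; class of 5: {5,6}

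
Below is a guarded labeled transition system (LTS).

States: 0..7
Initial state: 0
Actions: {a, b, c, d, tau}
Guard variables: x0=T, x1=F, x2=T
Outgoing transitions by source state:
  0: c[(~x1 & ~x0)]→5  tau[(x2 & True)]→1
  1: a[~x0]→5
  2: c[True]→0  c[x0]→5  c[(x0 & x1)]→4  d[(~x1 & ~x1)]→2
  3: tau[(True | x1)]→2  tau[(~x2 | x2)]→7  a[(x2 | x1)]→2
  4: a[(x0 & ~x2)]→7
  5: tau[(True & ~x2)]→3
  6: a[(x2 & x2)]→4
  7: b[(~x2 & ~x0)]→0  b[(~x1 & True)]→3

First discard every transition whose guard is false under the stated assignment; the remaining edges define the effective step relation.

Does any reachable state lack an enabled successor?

Answer: DEADLOCK at state 1

Analysis:
Reachable = {0,1}
  0: tau→1  [1 exit(s)]
  1: ∅  [STUCK]
witness 1: tau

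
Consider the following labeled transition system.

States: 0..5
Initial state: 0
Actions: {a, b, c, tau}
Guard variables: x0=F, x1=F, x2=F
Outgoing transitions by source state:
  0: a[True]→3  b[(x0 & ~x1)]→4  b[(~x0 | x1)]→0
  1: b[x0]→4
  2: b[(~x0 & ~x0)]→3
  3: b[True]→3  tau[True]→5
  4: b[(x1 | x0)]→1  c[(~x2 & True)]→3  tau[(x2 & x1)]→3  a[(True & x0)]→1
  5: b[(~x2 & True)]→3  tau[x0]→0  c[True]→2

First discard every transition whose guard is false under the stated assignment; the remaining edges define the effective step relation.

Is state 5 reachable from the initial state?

After dropping false guards: 8 live edges.
L0 = {0}
L1 = {3}  now seen {0,3}
L2 = {5}  now seen {0,3,5}
L3 = {2}  now seen {0,2,3,5}
Reach set: {0,2,3,5}
witness 5: a·tau

Answer: REACHABLE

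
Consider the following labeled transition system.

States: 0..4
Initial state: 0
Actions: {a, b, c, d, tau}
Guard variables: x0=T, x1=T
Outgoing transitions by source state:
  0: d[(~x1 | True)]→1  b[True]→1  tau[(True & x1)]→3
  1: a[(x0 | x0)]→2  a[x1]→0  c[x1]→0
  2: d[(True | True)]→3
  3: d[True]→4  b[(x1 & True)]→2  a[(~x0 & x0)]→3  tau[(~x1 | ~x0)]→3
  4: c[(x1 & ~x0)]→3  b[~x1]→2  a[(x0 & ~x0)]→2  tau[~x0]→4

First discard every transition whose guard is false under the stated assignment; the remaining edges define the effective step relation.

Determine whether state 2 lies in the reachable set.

Guard filter leaves 9 enabled edge(s).
Layer 0: {0}
Layer 1: {1,3}  total {0,1,3}
Layer 2: {2,4}  total {0,1,2,3,4}
Reachable = {0,1,2,3,4}
trace reaching 2: d·a

Answer: REACHABLE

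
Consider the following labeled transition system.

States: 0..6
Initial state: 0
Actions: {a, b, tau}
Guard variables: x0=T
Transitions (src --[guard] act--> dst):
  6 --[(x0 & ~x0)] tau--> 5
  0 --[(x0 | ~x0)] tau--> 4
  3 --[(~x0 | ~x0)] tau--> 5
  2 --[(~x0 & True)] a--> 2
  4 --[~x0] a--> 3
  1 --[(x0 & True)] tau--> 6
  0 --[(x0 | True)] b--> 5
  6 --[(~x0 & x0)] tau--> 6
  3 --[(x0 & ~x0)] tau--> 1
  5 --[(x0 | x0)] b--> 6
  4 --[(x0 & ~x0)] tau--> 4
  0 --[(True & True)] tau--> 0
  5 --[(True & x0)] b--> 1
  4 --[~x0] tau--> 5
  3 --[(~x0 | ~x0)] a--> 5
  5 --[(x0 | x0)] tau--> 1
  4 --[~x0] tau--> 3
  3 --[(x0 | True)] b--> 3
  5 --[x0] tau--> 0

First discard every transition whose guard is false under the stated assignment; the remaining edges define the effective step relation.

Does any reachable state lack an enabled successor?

Reachable = {0,1,4,5,6}
  0: b→5  tau→0  tau→4  [deg 3]
  1: tau→6  [deg 1]
  4: ∅  [deadlock]
  5: b→1  b→6  tau→0  tau→1  [deg 4]
  6: ∅  [deadlock]
witness 4: tau

Answer: DEADLOCK at state 4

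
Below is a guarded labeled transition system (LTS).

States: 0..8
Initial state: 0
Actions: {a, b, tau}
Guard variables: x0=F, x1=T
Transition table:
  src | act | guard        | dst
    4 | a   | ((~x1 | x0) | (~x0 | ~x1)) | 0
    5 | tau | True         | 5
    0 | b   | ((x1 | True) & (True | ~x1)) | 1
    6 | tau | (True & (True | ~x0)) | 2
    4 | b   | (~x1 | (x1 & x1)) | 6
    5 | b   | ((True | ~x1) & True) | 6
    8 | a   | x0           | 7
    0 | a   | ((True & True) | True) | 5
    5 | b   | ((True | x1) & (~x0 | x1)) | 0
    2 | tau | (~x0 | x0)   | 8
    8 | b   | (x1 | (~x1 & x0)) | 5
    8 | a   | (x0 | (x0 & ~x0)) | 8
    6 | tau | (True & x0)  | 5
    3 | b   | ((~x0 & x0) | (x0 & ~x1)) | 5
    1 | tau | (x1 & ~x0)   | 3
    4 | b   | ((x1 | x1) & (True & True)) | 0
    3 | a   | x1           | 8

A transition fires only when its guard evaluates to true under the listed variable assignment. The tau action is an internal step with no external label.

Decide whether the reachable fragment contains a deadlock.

Answer: DEADLOCK-FREE

Working:
Reach set: {0,1,2,3,5,6,8}
  0: a→5  b→1  [2 exit(s)]
  1: tau→3  [1 exit(s)]
  2: tau→8  [1 exit(s)]
  3: a→8  [1 exit(s)]
  5: b→0  b→6  tau→5  [3 exit(s)]
  6: tau→2  [1 exit(s)]
  8: b→5  [1 exit(s)]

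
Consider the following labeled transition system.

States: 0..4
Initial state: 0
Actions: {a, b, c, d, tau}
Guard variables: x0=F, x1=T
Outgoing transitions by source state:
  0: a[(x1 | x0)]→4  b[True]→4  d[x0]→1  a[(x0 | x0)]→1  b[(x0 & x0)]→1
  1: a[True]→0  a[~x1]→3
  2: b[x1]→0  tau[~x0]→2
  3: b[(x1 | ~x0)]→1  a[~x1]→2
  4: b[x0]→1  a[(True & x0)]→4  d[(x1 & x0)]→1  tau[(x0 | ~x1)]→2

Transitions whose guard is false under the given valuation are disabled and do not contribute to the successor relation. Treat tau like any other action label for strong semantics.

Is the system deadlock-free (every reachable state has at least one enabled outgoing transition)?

Answer: DEADLOCK at state 4

Trace:
R = {0,4}
  0: a→4  b→4  [2 exit(s)]
  4: ∅  [no exit]
Path to 4: a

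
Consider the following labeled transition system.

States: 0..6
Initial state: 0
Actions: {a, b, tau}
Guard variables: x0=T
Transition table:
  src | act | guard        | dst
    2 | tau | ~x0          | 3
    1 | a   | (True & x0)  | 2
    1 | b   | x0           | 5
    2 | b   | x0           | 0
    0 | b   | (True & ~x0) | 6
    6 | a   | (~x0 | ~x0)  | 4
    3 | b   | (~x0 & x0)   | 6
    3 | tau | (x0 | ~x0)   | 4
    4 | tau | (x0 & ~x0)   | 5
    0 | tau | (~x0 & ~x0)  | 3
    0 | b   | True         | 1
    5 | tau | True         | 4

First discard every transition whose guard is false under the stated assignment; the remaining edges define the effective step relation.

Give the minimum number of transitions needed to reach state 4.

Layered search for 4:
  Layer 0: {0}
  Layer 1: {1}
  Layer 2: {2,5}
  Layer 3: {4}
first hit 4 at d=3 via b·b·tau

Answer: 3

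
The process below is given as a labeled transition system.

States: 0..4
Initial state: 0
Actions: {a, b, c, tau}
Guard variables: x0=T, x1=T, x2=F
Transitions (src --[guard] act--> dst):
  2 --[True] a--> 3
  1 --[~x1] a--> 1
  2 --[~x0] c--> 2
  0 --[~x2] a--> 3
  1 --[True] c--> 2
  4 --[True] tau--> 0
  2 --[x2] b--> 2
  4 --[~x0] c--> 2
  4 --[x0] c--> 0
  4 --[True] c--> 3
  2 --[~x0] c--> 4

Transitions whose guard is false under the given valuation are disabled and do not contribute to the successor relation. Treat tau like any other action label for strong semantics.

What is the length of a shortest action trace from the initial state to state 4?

Answer: UNREACHABLE

Working:
BFS to 4:
  Layer 0: {0}
  Layer 1: {3}
4 never appears.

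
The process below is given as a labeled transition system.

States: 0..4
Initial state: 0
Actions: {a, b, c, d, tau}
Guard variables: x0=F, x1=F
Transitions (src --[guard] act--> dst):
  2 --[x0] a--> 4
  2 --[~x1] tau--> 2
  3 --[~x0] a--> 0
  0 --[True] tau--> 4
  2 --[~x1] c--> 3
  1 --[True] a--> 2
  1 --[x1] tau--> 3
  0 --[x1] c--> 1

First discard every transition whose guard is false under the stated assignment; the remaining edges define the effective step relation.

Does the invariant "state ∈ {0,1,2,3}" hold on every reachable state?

Answer: INVARIANT VIOLATED at state 4

Analysis:
Safe = {0,1,2,3}
R = {0,4}
  0: ok
  4: ✗ unsafe
witness against invariant: tau → 4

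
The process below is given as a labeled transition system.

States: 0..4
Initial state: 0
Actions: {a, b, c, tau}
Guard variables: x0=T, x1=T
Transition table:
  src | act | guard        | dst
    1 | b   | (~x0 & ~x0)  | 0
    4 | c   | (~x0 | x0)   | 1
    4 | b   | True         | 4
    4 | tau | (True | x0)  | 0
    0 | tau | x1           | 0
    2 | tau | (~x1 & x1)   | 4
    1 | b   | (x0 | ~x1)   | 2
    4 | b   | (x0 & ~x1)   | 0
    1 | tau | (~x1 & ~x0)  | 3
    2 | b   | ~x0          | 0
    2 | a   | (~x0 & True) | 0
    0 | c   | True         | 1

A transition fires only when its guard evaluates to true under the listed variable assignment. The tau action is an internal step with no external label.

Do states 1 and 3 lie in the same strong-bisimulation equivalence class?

Answer: NOT BISIMILAR

Analysis:
Bisimulation quotient by refinement:
  π0 = {{0,1,2,3,4}}
  π1 = {{0},{1},{2,3},{4}}
Fixed point at round 2; 4 class(es).
class of 1: {1}; class of 3: {2,3}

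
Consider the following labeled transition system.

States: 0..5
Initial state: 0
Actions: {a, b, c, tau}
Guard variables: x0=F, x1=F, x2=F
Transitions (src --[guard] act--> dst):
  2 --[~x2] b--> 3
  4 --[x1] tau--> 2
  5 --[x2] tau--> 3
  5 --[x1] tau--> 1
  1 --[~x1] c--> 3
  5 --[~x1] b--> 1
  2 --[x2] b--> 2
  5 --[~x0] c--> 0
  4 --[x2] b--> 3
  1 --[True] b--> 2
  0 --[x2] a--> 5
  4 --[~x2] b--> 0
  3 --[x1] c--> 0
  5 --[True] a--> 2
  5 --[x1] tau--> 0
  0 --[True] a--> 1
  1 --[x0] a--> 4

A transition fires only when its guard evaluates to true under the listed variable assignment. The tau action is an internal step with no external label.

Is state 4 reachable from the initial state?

Answer: UNREACHABLE

Working:
Guard filter leaves 8 enabled edge(s).
L0 = {0}
L1 = {1}  total {0,1}
L2 = {2,3}  total {0,1,2,3}
Reachable = {0,1,2,3}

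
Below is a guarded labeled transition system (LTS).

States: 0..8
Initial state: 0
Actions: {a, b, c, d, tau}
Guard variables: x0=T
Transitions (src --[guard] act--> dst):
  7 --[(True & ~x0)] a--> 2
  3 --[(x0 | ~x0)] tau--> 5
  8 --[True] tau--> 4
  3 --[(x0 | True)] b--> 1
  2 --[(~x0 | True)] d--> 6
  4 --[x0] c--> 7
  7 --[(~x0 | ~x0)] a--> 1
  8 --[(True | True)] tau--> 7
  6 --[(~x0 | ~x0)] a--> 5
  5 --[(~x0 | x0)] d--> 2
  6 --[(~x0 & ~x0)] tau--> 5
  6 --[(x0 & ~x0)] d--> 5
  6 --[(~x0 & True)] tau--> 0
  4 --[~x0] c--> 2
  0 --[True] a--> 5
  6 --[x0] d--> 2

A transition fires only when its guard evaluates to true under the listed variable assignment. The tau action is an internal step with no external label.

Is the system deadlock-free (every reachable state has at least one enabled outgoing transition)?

Answer: DEADLOCK-FREE

Working:
R = {0,2,5,6}
  0: a→5  [1 out]
  2: d→6  [1 out]
  5: d→2  [1 out]
  6: d→2  [1 out]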